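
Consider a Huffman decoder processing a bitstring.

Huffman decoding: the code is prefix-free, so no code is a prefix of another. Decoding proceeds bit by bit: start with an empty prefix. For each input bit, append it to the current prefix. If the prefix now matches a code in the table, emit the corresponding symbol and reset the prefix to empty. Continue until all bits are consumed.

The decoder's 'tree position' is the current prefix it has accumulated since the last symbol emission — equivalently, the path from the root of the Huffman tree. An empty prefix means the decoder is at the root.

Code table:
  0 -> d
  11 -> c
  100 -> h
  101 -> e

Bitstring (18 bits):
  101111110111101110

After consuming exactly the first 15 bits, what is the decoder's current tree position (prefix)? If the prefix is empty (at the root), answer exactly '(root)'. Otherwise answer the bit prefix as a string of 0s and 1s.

Bit 0: prefix='1' (no match yet)
Bit 1: prefix='10' (no match yet)
Bit 2: prefix='101' -> emit 'e', reset
Bit 3: prefix='1' (no match yet)
Bit 4: prefix='11' -> emit 'c', reset
Bit 5: prefix='1' (no match yet)
Bit 6: prefix='11' -> emit 'c', reset
Bit 7: prefix='1' (no match yet)
Bit 8: prefix='10' (no match yet)
Bit 9: prefix='101' -> emit 'e', reset
Bit 10: prefix='1' (no match yet)
Bit 11: prefix='11' -> emit 'c', reset
Bit 12: prefix='1' (no match yet)
Bit 13: prefix='10' (no match yet)
Bit 14: prefix='101' -> emit 'e', reset

Answer: (root)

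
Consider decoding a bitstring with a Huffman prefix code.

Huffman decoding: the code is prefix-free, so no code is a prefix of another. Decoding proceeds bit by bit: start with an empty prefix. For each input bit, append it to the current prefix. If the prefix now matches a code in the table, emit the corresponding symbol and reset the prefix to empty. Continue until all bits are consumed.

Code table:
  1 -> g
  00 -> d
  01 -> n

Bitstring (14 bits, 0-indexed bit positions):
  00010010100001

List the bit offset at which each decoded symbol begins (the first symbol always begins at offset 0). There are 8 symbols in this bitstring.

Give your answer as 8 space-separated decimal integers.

Bit 0: prefix='0' (no match yet)
Bit 1: prefix='00' -> emit 'd', reset
Bit 2: prefix='0' (no match yet)
Bit 3: prefix='01' -> emit 'n', reset
Bit 4: prefix='0' (no match yet)
Bit 5: prefix='00' -> emit 'd', reset
Bit 6: prefix='1' -> emit 'g', reset
Bit 7: prefix='0' (no match yet)
Bit 8: prefix='01' -> emit 'n', reset
Bit 9: prefix='0' (no match yet)
Bit 10: prefix='00' -> emit 'd', reset
Bit 11: prefix='0' (no match yet)
Bit 12: prefix='00' -> emit 'd', reset
Bit 13: prefix='1' -> emit 'g', reset

Answer: 0 2 4 6 7 9 11 13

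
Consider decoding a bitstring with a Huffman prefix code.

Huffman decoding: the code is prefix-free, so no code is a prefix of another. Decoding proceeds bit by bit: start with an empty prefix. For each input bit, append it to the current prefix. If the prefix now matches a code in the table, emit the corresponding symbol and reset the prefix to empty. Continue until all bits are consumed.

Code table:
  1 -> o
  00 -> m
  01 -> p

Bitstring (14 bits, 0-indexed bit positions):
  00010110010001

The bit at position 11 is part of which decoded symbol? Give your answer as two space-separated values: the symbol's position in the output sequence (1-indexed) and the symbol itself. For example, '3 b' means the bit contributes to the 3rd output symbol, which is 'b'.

Bit 0: prefix='0' (no match yet)
Bit 1: prefix='00' -> emit 'm', reset
Bit 2: prefix='0' (no match yet)
Bit 3: prefix='01' -> emit 'p', reset
Bit 4: prefix='0' (no match yet)
Bit 5: prefix='01' -> emit 'p', reset
Bit 6: prefix='1' -> emit 'o', reset
Bit 7: prefix='0' (no match yet)
Bit 8: prefix='00' -> emit 'm', reset
Bit 9: prefix='1' -> emit 'o', reset
Bit 10: prefix='0' (no match yet)
Bit 11: prefix='00' -> emit 'm', reset
Bit 12: prefix='0' (no match yet)
Bit 13: prefix='01' -> emit 'p', reset

Answer: 7 m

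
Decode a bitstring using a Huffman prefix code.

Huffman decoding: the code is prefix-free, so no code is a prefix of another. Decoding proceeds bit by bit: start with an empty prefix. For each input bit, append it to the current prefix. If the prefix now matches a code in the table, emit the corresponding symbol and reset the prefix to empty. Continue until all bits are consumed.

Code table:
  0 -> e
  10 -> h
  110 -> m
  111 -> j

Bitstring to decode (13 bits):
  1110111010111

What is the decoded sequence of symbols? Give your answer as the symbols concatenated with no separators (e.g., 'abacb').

Bit 0: prefix='1' (no match yet)
Bit 1: prefix='11' (no match yet)
Bit 2: prefix='111' -> emit 'j', reset
Bit 3: prefix='0' -> emit 'e', reset
Bit 4: prefix='1' (no match yet)
Bit 5: prefix='11' (no match yet)
Bit 6: prefix='111' -> emit 'j', reset
Bit 7: prefix='0' -> emit 'e', reset
Bit 8: prefix='1' (no match yet)
Bit 9: prefix='10' -> emit 'h', reset
Bit 10: prefix='1' (no match yet)
Bit 11: prefix='11' (no match yet)
Bit 12: prefix='111' -> emit 'j', reset

Answer: jejehj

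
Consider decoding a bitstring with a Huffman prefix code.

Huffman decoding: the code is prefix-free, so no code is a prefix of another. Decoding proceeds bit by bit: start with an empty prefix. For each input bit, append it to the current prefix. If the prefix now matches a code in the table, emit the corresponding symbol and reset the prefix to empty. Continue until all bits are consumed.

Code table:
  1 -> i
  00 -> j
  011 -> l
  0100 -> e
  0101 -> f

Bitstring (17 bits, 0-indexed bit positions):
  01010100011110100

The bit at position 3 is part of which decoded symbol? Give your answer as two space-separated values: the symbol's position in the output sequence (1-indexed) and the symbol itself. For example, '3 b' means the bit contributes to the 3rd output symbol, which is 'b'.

Answer: 1 f

Derivation:
Bit 0: prefix='0' (no match yet)
Bit 1: prefix='01' (no match yet)
Bit 2: prefix='010' (no match yet)
Bit 3: prefix='0101' -> emit 'f', reset
Bit 4: prefix='0' (no match yet)
Bit 5: prefix='01' (no match yet)
Bit 6: prefix='010' (no match yet)
Bit 7: prefix='0100' -> emit 'e', reset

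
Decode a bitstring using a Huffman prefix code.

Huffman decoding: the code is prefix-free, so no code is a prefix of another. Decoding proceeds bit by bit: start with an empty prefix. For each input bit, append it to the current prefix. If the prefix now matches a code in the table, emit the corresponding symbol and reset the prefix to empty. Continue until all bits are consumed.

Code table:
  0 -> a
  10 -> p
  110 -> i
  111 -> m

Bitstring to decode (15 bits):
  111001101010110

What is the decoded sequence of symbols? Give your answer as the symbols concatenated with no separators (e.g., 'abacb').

Bit 0: prefix='1' (no match yet)
Bit 1: prefix='11' (no match yet)
Bit 2: prefix='111' -> emit 'm', reset
Bit 3: prefix='0' -> emit 'a', reset
Bit 4: prefix='0' -> emit 'a', reset
Bit 5: prefix='1' (no match yet)
Bit 6: prefix='11' (no match yet)
Bit 7: prefix='110' -> emit 'i', reset
Bit 8: prefix='1' (no match yet)
Bit 9: prefix='10' -> emit 'p', reset
Bit 10: prefix='1' (no match yet)
Bit 11: prefix='10' -> emit 'p', reset
Bit 12: prefix='1' (no match yet)
Bit 13: prefix='11' (no match yet)
Bit 14: prefix='110' -> emit 'i', reset

Answer: maaippi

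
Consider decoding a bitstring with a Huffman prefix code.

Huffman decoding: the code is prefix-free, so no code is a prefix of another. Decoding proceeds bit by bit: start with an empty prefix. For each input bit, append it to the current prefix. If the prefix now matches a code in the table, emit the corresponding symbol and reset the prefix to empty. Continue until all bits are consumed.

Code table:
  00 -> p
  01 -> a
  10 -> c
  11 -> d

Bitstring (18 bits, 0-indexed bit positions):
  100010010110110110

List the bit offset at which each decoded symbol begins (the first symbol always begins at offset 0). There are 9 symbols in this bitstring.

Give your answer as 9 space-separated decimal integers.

Bit 0: prefix='1' (no match yet)
Bit 1: prefix='10' -> emit 'c', reset
Bit 2: prefix='0' (no match yet)
Bit 3: prefix='00' -> emit 'p', reset
Bit 4: prefix='1' (no match yet)
Bit 5: prefix='10' -> emit 'c', reset
Bit 6: prefix='0' (no match yet)
Bit 7: prefix='01' -> emit 'a', reset
Bit 8: prefix='0' (no match yet)
Bit 9: prefix='01' -> emit 'a', reset
Bit 10: prefix='1' (no match yet)
Bit 11: prefix='10' -> emit 'c', reset
Bit 12: prefix='1' (no match yet)
Bit 13: prefix='11' -> emit 'd', reset
Bit 14: prefix='0' (no match yet)
Bit 15: prefix='01' -> emit 'a', reset
Bit 16: prefix='1' (no match yet)
Bit 17: prefix='10' -> emit 'c', reset

Answer: 0 2 4 6 8 10 12 14 16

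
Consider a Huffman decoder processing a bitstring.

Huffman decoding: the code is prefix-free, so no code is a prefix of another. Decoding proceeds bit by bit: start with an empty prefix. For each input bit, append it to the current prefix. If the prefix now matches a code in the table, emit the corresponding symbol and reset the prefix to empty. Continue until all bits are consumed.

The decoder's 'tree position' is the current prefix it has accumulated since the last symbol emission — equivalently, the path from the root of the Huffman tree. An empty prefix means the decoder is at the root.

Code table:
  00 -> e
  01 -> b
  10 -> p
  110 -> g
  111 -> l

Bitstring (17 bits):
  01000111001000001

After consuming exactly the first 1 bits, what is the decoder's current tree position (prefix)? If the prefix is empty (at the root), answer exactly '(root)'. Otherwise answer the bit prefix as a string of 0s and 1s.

Answer: 0

Derivation:
Bit 0: prefix='0' (no match yet)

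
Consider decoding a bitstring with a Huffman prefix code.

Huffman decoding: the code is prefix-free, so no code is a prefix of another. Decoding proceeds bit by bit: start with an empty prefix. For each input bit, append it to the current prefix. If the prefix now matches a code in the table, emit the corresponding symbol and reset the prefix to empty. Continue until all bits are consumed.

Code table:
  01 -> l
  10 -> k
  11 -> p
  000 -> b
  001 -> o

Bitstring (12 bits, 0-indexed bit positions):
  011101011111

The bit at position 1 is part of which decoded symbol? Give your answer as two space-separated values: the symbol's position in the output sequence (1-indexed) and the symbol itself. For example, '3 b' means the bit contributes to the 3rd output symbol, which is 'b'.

Answer: 1 l

Derivation:
Bit 0: prefix='0' (no match yet)
Bit 1: prefix='01' -> emit 'l', reset
Bit 2: prefix='1' (no match yet)
Bit 3: prefix='11' -> emit 'p', reset
Bit 4: prefix='0' (no match yet)
Bit 5: prefix='01' -> emit 'l', reset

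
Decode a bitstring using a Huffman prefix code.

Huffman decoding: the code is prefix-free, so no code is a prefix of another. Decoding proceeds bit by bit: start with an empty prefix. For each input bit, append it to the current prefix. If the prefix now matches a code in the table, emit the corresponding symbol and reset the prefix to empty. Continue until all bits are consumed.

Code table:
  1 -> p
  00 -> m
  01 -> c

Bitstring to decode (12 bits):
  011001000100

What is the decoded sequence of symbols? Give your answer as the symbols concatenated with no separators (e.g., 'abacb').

Bit 0: prefix='0' (no match yet)
Bit 1: prefix='01' -> emit 'c', reset
Bit 2: prefix='1' -> emit 'p', reset
Bit 3: prefix='0' (no match yet)
Bit 4: prefix='00' -> emit 'm', reset
Bit 5: prefix='1' -> emit 'p', reset
Bit 6: prefix='0' (no match yet)
Bit 7: prefix='00' -> emit 'm', reset
Bit 8: prefix='0' (no match yet)
Bit 9: prefix='01' -> emit 'c', reset
Bit 10: prefix='0' (no match yet)
Bit 11: prefix='00' -> emit 'm', reset

Answer: cpmpmcm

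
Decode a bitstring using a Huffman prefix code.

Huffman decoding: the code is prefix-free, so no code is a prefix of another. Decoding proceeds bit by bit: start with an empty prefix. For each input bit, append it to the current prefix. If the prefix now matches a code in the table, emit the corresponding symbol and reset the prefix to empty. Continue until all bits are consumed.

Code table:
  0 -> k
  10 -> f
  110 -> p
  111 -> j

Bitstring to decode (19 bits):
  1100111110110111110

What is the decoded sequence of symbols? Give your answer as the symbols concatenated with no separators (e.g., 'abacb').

Answer: pkjppjp

Derivation:
Bit 0: prefix='1' (no match yet)
Bit 1: prefix='11' (no match yet)
Bit 2: prefix='110' -> emit 'p', reset
Bit 3: prefix='0' -> emit 'k', reset
Bit 4: prefix='1' (no match yet)
Bit 5: prefix='11' (no match yet)
Bit 6: prefix='111' -> emit 'j', reset
Bit 7: prefix='1' (no match yet)
Bit 8: prefix='11' (no match yet)
Bit 9: prefix='110' -> emit 'p', reset
Bit 10: prefix='1' (no match yet)
Bit 11: prefix='11' (no match yet)
Bit 12: prefix='110' -> emit 'p', reset
Bit 13: prefix='1' (no match yet)
Bit 14: prefix='11' (no match yet)
Bit 15: prefix='111' -> emit 'j', reset
Bit 16: prefix='1' (no match yet)
Bit 17: prefix='11' (no match yet)
Bit 18: prefix='110' -> emit 'p', reset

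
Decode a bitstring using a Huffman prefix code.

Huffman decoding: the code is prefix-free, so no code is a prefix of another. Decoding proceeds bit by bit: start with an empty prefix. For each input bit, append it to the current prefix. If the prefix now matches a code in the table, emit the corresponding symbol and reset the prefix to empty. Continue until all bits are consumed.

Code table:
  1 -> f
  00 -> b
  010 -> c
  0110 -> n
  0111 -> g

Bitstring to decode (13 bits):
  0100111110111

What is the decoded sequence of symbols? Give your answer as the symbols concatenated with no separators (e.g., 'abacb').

Bit 0: prefix='0' (no match yet)
Bit 1: prefix='01' (no match yet)
Bit 2: prefix='010' -> emit 'c', reset
Bit 3: prefix='0' (no match yet)
Bit 4: prefix='01' (no match yet)
Bit 5: prefix='011' (no match yet)
Bit 6: prefix='0111' -> emit 'g', reset
Bit 7: prefix='1' -> emit 'f', reset
Bit 8: prefix='1' -> emit 'f', reset
Bit 9: prefix='0' (no match yet)
Bit 10: prefix='01' (no match yet)
Bit 11: prefix='011' (no match yet)
Bit 12: prefix='0111' -> emit 'g', reset

Answer: cgffg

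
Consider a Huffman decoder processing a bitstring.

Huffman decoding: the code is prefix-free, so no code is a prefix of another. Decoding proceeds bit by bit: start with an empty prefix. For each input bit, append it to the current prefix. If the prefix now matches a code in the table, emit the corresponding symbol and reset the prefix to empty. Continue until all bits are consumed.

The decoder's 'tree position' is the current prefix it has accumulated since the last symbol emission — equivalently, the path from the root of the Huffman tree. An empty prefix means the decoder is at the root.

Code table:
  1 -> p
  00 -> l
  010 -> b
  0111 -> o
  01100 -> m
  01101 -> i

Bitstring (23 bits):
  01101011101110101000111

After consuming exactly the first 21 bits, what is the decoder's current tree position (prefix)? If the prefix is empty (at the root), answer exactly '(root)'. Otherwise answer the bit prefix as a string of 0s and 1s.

Bit 0: prefix='0' (no match yet)
Bit 1: prefix='01' (no match yet)
Bit 2: prefix='011' (no match yet)
Bit 3: prefix='0110' (no match yet)
Bit 4: prefix='01101' -> emit 'i', reset
Bit 5: prefix='0' (no match yet)
Bit 6: prefix='01' (no match yet)
Bit 7: prefix='011' (no match yet)
Bit 8: prefix='0111' -> emit 'o', reset
Bit 9: prefix='0' (no match yet)
Bit 10: prefix='01' (no match yet)
Bit 11: prefix='011' (no match yet)
Bit 12: prefix='0111' -> emit 'o', reset
Bit 13: prefix='0' (no match yet)
Bit 14: prefix='01' (no match yet)
Bit 15: prefix='010' -> emit 'b', reset
Bit 16: prefix='1' -> emit 'p', reset
Bit 17: prefix='0' (no match yet)
Bit 18: prefix='00' -> emit 'l', reset
Bit 19: prefix='0' (no match yet)
Bit 20: prefix='01' (no match yet)

Answer: 01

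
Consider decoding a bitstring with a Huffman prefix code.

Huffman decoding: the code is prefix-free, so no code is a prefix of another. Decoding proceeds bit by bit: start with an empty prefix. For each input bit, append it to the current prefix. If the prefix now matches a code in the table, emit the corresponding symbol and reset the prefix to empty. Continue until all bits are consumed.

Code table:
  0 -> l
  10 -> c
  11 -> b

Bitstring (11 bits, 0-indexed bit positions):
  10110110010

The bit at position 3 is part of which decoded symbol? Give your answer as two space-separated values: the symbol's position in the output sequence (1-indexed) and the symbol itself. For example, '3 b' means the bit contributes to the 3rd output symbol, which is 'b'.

Bit 0: prefix='1' (no match yet)
Bit 1: prefix='10' -> emit 'c', reset
Bit 2: prefix='1' (no match yet)
Bit 3: prefix='11' -> emit 'b', reset
Bit 4: prefix='0' -> emit 'l', reset
Bit 5: prefix='1' (no match yet)
Bit 6: prefix='11' -> emit 'b', reset
Bit 7: prefix='0' -> emit 'l', reset

Answer: 2 b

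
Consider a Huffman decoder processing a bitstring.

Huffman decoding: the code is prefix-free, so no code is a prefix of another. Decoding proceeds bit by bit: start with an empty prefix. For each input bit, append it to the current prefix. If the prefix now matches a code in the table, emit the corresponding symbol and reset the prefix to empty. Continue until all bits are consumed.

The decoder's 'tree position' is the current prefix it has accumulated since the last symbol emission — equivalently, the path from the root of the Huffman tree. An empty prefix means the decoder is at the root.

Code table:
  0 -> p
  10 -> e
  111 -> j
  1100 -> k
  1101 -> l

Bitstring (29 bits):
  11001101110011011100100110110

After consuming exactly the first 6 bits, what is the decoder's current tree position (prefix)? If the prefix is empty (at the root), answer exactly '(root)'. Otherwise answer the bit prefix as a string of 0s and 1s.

Bit 0: prefix='1' (no match yet)
Bit 1: prefix='11' (no match yet)
Bit 2: prefix='110' (no match yet)
Bit 3: prefix='1100' -> emit 'k', reset
Bit 4: prefix='1' (no match yet)
Bit 5: prefix='11' (no match yet)

Answer: 11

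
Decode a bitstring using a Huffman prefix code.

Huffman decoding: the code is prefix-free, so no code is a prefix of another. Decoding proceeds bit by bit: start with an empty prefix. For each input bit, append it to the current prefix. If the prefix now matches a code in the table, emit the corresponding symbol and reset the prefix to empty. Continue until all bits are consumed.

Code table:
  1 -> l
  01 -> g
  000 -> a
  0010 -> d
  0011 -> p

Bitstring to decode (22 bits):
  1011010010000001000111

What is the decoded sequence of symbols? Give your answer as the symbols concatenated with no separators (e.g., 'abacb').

Answer: lglgdadpl

Derivation:
Bit 0: prefix='1' -> emit 'l', reset
Bit 1: prefix='0' (no match yet)
Bit 2: prefix='01' -> emit 'g', reset
Bit 3: prefix='1' -> emit 'l', reset
Bit 4: prefix='0' (no match yet)
Bit 5: prefix='01' -> emit 'g', reset
Bit 6: prefix='0' (no match yet)
Bit 7: prefix='00' (no match yet)
Bit 8: prefix='001' (no match yet)
Bit 9: prefix='0010' -> emit 'd', reset
Bit 10: prefix='0' (no match yet)
Bit 11: prefix='00' (no match yet)
Bit 12: prefix='000' -> emit 'a', reset
Bit 13: prefix='0' (no match yet)
Bit 14: prefix='00' (no match yet)
Bit 15: prefix='001' (no match yet)
Bit 16: prefix='0010' -> emit 'd', reset
Bit 17: prefix='0' (no match yet)
Bit 18: prefix='00' (no match yet)
Bit 19: prefix='001' (no match yet)
Bit 20: prefix='0011' -> emit 'p', reset
Bit 21: prefix='1' -> emit 'l', reset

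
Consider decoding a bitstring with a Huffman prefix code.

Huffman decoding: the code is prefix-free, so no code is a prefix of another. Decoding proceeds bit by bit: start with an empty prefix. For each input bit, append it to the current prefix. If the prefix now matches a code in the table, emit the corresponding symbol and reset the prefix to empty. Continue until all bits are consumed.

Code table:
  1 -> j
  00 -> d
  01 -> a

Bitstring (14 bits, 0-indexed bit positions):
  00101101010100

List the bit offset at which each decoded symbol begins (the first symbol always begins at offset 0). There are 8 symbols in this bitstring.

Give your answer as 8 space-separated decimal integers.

Bit 0: prefix='0' (no match yet)
Bit 1: prefix='00' -> emit 'd', reset
Bit 2: prefix='1' -> emit 'j', reset
Bit 3: prefix='0' (no match yet)
Bit 4: prefix='01' -> emit 'a', reset
Bit 5: prefix='1' -> emit 'j', reset
Bit 6: prefix='0' (no match yet)
Bit 7: prefix='01' -> emit 'a', reset
Bit 8: prefix='0' (no match yet)
Bit 9: prefix='01' -> emit 'a', reset
Bit 10: prefix='0' (no match yet)
Bit 11: prefix='01' -> emit 'a', reset
Bit 12: prefix='0' (no match yet)
Bit 13: prefix='00' -> emit 'd', reset

Answer: 0 2 3 5 6 8 10 12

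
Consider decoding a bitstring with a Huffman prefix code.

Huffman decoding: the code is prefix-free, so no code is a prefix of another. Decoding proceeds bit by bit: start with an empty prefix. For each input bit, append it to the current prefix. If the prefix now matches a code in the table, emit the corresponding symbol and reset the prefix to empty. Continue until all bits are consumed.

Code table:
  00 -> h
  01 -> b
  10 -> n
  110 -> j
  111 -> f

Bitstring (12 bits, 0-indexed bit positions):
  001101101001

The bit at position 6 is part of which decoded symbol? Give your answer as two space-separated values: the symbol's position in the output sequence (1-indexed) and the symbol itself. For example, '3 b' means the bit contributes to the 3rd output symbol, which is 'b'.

Answer: 3 j

Derivation:
Bit 0: prefix='0' (no match yet)
Bit 1: prefix='00' -> emit 'h', reset
Bit 2: prefix='1' (no match yet)
Bit 3: prefix='11' (no match yet)
Bit 4: prefix='110' -> emit 'j', reset
Bit 5: prefix='1' (no match yet)
Bit 6: prefix='11' (no match yet)
Bit 7: prefix='110' -> emit 'j', reset
Bit 8: prefix='1' (no match yet)
Bit 9: prefix='10' -> emit 'n', reset
Bit 10: prefix='0' (no match yet)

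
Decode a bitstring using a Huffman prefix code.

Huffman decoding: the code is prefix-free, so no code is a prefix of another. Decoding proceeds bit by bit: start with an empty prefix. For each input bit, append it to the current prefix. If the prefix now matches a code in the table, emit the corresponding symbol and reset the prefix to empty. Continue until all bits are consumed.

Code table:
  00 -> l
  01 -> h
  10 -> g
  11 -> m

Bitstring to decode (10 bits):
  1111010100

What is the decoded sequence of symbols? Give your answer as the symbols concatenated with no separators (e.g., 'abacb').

Answer: mmhhl

Derivation:
Bit 0: prefix='1' (no match yet)
Bit 1: prefix='11' -> emit 'm', reset
Bit 2: prefix='1' (no match yet)
Bit 3: prefix='11' -> emit 'm', reset
Bit 4: prefix='0' (no match yet)
Bit 5: prefix='01' -> emit 'h', reset
Bit 6: prefix='0' (no match yet)
Bit 7: prefix='01' -> emit 'h', reset
Bit 8: prefix='0' (no match yet)
Bit 9: prefix='00' -> emit 'l', reset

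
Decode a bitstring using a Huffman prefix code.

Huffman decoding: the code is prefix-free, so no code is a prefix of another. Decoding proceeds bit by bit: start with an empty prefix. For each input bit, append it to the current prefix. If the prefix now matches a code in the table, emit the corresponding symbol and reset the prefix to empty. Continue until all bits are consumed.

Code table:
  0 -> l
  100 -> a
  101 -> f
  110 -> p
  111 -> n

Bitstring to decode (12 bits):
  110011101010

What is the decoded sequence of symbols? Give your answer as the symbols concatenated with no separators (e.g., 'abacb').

Answer: plnlfl

Derivation:
Bit 0: prefix='1' (no match yet)
Bit 1: prefix='11' (no match yet)
Bit 2: prefix='110' -> emit 'p', reset
Bit 3: prefix='0' -> emit 'l', reset
Bit 4: prefix='1' (no match yet)
Bit 5: prefix='11' (no match yet)
Bit 6: prefix='111' -> emit 'n', reset
Bit 7: prefix='0' -> emit 'l', reset
Bit 8: prefix='1' (no match yet)
Bit 9: prefix='10' (no match yet)
Bit 10: prefix='101' -> emit 'f', reset
Bit 11: prefix='0' -> emit 'l', reset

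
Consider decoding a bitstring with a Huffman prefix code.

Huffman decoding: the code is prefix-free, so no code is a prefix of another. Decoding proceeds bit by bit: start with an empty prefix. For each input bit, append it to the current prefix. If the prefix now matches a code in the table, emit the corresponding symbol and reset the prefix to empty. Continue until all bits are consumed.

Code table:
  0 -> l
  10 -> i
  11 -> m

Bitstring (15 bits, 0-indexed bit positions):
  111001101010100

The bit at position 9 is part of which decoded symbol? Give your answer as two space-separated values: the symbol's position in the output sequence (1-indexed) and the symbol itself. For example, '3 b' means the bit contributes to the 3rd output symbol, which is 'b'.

Answer: 6 i

Derivation:
Bit 0: prefix='1' (no match yet)
Bit 1: prefix='11' -> emit 'm', reset
Bit 2: prefix='1' (no match yet)
Bit 3: prefix='10' -> emit 'i', reset
Bit 4: prefix='0' -> emit 'l', reset
Bit 5: prefix='1' (no match yet)
Bit 6: prefix='11' -> emit 'm', reset
Bit 7: prefix='0' -> emit 'l', reset
Bit 8: prefix='1' (no match yet)
Bit 9: prefix='10' -> emit 'i', reset
Bit 10: prefix='1' (no match yet)
Bit 11: prefix='10' -> emit 'i', reset
Bit 12: prefix='1' (no match yet)
Bit 13: prefix='10' -> emit 'i', reset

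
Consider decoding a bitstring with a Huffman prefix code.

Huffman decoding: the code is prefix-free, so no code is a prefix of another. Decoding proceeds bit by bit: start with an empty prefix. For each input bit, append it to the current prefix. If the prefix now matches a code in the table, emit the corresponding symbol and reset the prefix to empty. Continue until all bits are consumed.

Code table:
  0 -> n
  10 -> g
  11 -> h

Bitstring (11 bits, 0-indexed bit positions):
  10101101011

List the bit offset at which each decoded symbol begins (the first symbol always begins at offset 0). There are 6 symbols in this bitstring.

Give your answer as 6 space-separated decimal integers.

Bit 0: prefix='1' (no match yet)
Bit 1: prefix='10' -> emit 'g', reset
Bit 2: prefix='1' (no match yet)
Bit 3: prefix='10' -> emit 'g', reset
Bit 4: prefix='1' (no match yet)
Bit 5: prefix='11' -> emit 'h', reset
Bit 6: prefix='0' -> emit 'n', reset
Bit 7: prefix='1' (no match yet)
Bit 8: prefix='10' -> emit 'g', reset
Bit 9: prefix='1' (no match yet)
Bit 10: prefix='11' -> emit 'h', reset

Answer: 0 2 4 6 7 9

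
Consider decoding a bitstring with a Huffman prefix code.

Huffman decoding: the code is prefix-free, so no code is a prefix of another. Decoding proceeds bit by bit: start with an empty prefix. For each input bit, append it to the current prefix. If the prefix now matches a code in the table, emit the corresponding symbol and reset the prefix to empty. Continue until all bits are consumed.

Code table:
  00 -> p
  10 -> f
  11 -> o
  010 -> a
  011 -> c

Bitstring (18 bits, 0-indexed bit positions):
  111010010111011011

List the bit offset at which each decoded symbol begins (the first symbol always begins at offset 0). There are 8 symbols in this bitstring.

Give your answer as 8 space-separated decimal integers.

Answer: 0 2 4 6 9 11 13 15

Derivation:
Bit 0: prefix='1' (no match yet)
Bit 1: prefix='11' -> emit 'o', reset
Bit 2: prefix='1' (no match yet)
Bit 3: prefix='10' -> emit 'f', reset
Bit 4: prefix='1' (no match yet)
Bit 5: prefix='10' -> emit 'f', reset
Bit 6: prefix='0' (no match yet)
Bit 7: prefix='01' (no match yet)
Bit 8: prefix='010' -> emit 'a', reset
Bit 9: prefix='1' (no match yet)
Bit 10: prefix='11' -> emit 'o', reset
Bit 11: prefix='1' (no match yet)
Bit 12: prefix='10' -> emit 'f', reset
Bit 13: prefix='1' (no match yet)
Bit 14: prefix='11' -> emit 'o', reset
Bit 15: prefix='0' (no match yet)
Bit 16: prefix='01' (no match yet)
Bit 17: prefix='011' -> emit 'c', reset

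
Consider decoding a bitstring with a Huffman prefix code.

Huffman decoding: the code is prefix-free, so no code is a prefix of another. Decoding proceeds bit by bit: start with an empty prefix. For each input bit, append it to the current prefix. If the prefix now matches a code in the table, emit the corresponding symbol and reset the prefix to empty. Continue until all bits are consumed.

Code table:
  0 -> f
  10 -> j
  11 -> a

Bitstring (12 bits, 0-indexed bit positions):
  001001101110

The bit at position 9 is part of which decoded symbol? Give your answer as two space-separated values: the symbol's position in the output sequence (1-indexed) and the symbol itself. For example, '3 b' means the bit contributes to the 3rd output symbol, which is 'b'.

Answer: 7 a

Derivation:
Bit 0: prefix='0' -> emit 'f', reset
Bit 1: prefix='0' -> emit 'f', reset
Bit 2: prefix='1' (no match yet)
Bit 3: prefix='10' -> emit 'j', reset
Bit 4: prefix='0' -> emit 'f', reset
Bit 5: prefix='1' (no match yet)
Bit 6: prefix='11' -> emit 'a', reset
Bit 7: prefix='0' -> emit 'f', reset
Bit 8: prefix='1' (no match yet)
Bit 9: prefix='11' -> emit 'a', reset
Bit 10: prefix='1' (no match yet)
Bit 11: prefix='10' -> emit 'j', reset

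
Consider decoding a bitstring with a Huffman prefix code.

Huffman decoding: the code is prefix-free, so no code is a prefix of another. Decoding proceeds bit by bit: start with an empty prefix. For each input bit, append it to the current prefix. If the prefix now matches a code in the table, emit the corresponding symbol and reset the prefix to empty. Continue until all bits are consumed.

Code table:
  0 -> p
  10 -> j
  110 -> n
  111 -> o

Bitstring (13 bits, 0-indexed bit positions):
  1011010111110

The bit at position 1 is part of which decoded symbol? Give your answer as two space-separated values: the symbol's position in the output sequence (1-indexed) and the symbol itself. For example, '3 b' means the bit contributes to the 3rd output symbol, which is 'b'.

Answer: 1 j

Derivation:
Bit 0: prefix='1' (no match yet)
Bit 1: prefix='10' -> emit 'j', reset
Bit 2: prefix='1' (no match yet)
Bit 3: prefix='11' (no match yet)
Bit 4: prefix='110' -> emit 'n', reset
Bit 5: prefix='1' (no match yet)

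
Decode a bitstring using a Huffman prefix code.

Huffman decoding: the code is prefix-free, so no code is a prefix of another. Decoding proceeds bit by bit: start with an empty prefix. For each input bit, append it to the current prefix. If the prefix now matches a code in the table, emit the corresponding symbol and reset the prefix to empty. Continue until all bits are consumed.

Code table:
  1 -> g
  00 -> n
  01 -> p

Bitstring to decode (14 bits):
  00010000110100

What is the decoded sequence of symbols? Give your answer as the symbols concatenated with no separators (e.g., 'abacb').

Answer: npnnggpn

Derivation:
Bit 0: prefix='0' (no match yet)
Bit 1: prefix='00' -> emit 'n', reset
Bit 2: prefix='0' (no match yet)
Bit 3: prefix='01' -> emit 'p', reset
Bit 4: prefix='0' (no match yet)
Bit 5: prefix='00' -> emit 'n', reset
Bit 6: prefix='0' (no match yet)
Bit 7: prefix='00' -> emit 'n', reset
Bit 8: prefix='1' -> emit 'g', reset
Bit 9: prefix='1' -> emit 'g', reset
Bit 10: prefix='0' (no match yet)
Bit 11: prefix='01' -> emit 'p', reset
Bit 12: prefix='0' (no match yet)
Bit 13: prefix='00' -> emit 'n', reset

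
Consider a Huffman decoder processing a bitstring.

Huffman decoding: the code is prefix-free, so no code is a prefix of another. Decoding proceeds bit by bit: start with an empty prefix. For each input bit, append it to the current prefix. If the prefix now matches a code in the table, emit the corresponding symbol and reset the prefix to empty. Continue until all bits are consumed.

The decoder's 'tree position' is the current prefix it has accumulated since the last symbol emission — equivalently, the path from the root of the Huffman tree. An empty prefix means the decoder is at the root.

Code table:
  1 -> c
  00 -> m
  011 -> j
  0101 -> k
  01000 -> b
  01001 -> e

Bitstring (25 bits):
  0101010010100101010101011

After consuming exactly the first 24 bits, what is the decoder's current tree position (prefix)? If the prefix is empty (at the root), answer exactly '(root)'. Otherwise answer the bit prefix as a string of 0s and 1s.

Bit 0: prefix='0' (no match yet)
Bit 1: prefix='01' (no match yet)
Bit 2: prefix='010' (no match yet)
Bit 3: prefix='0101' -> emit 'k', reset
Bit 4: prefix='0' (no match yet)
Bit 5: prefix='01' (no match yet)
Bit 6: prefix='010' (no match yet)
Bit 7: prefix='0100' (no match yet)
Bit 8: prefix='01001' -> emit 'e', reset
Bit 9: prefix='0' (no match yet)
Bit 10: prefix='01' (no match yet)
Bit 11: prefix='010' (no match yet)
Bit 12: prefix='0100' (no match yet)
Bit 13: prefix='01001' -> emit 'e', reset
Bit 14: prefix='0' (no match yet)
Bit 15: prefix='01' (no match yet)
Bit 16: prefix='010' (no match yet)
Bit 17: prefix='0101' -> emit 'k', reset
Bit 18: prefix='0' (no match yet)
Bit 19: prefix='01' (no match yet)
Bit 20: prefix='010' (no match yet)
Bit 21: prefix='0101' -> emit 'k', reset
Bit 22: prefix='0' (no match yet)
Bit 23: prefix='01' (no match yet)

Answer: 01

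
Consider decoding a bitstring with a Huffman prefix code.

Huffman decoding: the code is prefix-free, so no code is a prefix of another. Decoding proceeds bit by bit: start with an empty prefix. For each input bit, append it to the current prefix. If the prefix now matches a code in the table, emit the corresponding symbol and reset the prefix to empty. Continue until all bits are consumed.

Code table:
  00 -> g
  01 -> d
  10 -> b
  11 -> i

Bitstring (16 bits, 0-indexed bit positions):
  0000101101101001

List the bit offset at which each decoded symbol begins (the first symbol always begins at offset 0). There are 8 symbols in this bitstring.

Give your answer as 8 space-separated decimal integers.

Bit 0: prefix='0' (no match yet)
Bit 1: prefix='00' -> emit 'g', reset
Bit 2: prefix='0' (no match yet)
Bit 3: prefix='00' -> emit 'g', reset
Bit 4: prefix='1' (no match yet)
Bit 5: prefix='10' -> emit 'b', reset
Bit 6: prefix='1' (no match yet)
Bit 7: prefix='11' -> emit 'i', reset
Bit 8: prefix='0' (no match yet)
Bit 9: prefix='01' -> emit 'd', reset
Bit 10: prefix='1' (no match yet)
Bit 11: prefix='10' -> emit 'b', reset
Bit 12: prefix='1' (no match yet)
Bit 13: prefix='10' -> emit 'b', reset
Bit 14: prefix='0' (no match yet)
Bit 15: prefix='01' -> emit 'd', reset

Answer: 0 2 4 6 8 10 12 14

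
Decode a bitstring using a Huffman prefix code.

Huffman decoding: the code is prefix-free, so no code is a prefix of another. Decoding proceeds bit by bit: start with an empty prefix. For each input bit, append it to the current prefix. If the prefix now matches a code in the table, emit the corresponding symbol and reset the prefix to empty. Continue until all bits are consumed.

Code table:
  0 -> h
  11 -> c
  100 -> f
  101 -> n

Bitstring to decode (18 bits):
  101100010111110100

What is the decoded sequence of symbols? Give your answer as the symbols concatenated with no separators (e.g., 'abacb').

Bit 0: prefix='1' (no match yet)
Bit 1: prefix='10' (no match yet)
Bit 2: prefix='101' -> emit 'n', reset
Bit 3: prefix='1' (no match yet)
Bit 4: prefix='10' (no match yet)
Bit 5: prefix='100' -> emit 'f', reset
Bit 6: prefix='0' -> emit 'h', reset
Bit 7: prefix='1' (no match yet)
Bit 8: prefix='10' (no match yet)
Bit 9: prefix='101' -> emit 'n', reset
Bit 10: prefix='1' (no match yet)
Bit 11: prefix='11' -> emit 'c', reset
Bit 12: prefix='1' (no match yet)
Bit 13: prefix='11' -> emit 'c', reset
Bit 14: prefix='0' -> emit 'h', reset
Bit 15: prefix='1' (no match yet)
Bit 16: prefix='10' (no match yet)
Bit 17: prefix='100' -> emit 'f', reset

Answer: nfhncchf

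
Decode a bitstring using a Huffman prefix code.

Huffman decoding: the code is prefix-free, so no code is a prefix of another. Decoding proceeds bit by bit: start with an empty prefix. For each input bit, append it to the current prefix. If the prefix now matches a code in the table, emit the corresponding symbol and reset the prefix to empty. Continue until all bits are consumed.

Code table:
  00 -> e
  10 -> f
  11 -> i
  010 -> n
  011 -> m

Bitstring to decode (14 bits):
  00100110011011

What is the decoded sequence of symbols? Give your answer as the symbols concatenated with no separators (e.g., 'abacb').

Answer: efmeim

Derivation:
Bit 0: prefix='0' (no match yet)
Bit 1: prefix='00' -> emit 'e', reset
Bit 2: prefix='1' (no match yet)
Bit 3: prefix='10' -> emit 'f', reset
Bit 4: prefix='0' (no match yet)
Bit 5: prefix='01' (no match yet)
Bit 6: prefix='011' -> emit 'm', reset
Bit 7: prefix='0' (no match yet)
Bit 8: prefix='00' -> emit 'e', reset
Bit 9: prefix='1' (no match yet)
Bit 10: prefix='11' -> emit 'i', reset
Bit 11: prefix='0' (no match yet)
Bit 12: prefix='01' (no match yet)
Bit 13: prefix='011' -> emit 'm', reset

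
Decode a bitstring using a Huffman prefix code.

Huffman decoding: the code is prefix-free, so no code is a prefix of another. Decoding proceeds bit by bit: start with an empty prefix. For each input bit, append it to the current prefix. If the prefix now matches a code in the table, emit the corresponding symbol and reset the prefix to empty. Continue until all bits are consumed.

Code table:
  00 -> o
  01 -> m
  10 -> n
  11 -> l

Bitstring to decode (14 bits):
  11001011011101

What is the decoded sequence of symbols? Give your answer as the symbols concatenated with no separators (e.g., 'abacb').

Answer: lonlmlm

Derivation:
Bit 0: prefix='1' (no match yet)
Bit 1: prefix='11' -> emit 'l', reset
Bit 2: prefix='0' (no match yet)
Bit 3: prefix='00' -> emit 'o', reset
Bit 4: prefix='1' (no match yet)
Bit 5: prefix='10' -> emit 'n', reset
Bit 6: prefix='1' (no match yet)
Bit 7: prefix='11' -> emit 'l', reset
Bit 8: prefix='0' (no match yet)
Bit 9: prefix='01' -> emit 'm', reset
Bit 10: prefix='1' (no match yet)
Bit 11: prefix='11' -> emit 'l', reset
Bit 12: prefix='0' (no match yet)
Bit 13: prefix='01' -> emit 'm', reset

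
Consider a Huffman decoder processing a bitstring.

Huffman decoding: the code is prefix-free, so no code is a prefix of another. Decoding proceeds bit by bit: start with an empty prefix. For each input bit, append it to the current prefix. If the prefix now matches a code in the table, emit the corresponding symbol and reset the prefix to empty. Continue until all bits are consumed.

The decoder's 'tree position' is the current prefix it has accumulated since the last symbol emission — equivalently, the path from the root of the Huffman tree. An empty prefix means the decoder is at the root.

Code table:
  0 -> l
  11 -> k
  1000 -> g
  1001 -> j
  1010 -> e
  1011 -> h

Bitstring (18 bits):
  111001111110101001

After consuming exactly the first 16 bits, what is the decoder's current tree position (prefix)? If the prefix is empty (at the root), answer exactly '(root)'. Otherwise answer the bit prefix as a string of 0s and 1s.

Bit 0: prefix='1' (no match yet)
Bit 1: prefix='11' -> emit 'k', reset
Bit 2: prefix='1' (no match yet)
Bit 3: prefix='10' (no match yet)
Bit 4: prefix='100' (no match yet)
Bit 5: prefix='1001' -> emit 'j', reset
Bit 6: prefix='1' (no match yet)
Bit 7: prefix='11' -> emit 'k', reset
Bit 8: prefix='1' (no match yet)
Bit 9: prefix='11' -> emit 'k', reset
Bit 10: prefix='1' (no match yet)
Bit 11: prefix='10' (no match yet)
Bit 12: prefix='101' (no match yet)
Bit 13: prefix='1010' -> emit 'e', reset
Bit 14: prefix='1' (no match yet)
Bit 15: prefix='10' (no match yet)

Answer: 10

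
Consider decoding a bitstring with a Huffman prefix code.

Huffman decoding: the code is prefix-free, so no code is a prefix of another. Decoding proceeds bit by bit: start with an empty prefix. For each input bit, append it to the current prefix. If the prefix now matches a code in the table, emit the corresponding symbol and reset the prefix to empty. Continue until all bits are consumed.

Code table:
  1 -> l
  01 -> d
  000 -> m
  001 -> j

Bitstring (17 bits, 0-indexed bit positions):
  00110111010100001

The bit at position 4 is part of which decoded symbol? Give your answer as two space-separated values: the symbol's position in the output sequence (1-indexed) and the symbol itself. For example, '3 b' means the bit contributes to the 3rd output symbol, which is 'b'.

Answer: 3 d

Derivation:
Bit 0: prefix='0' (no match yet)
Bit 1: prefix='00' (no match yet)
Bit 2: prefix='001' -> emit 'j', reset
Bit 3: prefix='1' -> emit 'l', reset
Bit 4: prefix='0' (no match yet)
Bit 5: prefix='01' -> emit 'd', reset
Bit 6: prefix='1' -> emit 'l', reset
Bit 7: prefix='1' -> emit 'l', reset
Bit 8: prefix='0' (no match yet)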